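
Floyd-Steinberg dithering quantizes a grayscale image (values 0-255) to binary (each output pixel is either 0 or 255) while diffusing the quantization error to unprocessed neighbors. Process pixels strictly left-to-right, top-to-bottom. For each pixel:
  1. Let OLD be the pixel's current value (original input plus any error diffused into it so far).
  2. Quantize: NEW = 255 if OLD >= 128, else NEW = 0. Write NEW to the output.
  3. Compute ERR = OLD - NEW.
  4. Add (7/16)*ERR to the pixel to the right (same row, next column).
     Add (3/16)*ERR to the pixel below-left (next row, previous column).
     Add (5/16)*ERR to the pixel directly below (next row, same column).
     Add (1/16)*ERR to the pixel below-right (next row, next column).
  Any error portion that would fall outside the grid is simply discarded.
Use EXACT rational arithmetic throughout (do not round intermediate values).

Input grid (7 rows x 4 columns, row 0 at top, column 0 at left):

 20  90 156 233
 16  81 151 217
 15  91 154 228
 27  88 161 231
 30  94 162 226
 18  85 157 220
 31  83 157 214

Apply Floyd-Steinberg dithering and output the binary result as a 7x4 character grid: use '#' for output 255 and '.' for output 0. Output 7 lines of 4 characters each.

Answer: ..##
..##
.#.#
..##
.#.#
..##
..##

Derivation:
(0,0): OLD=20 → NEW=0, ERR=20
(0,1): OLD=395/4 → NEW=0, ERR=395/4
(0,2): OLD=12749/64 → NEW=255, ERR=-3571/64
(0,3): OLD=213595/1024 → NEW=255, ERR=-47525/1024
(1,0): OLD=2609/64 → NEW=0, ERR=2609/64
(1,1): OLD=61687/512 → NEW=0, ERR=61687/512
(1,2): OLD=3010467/16384 → NEW=255, ERR=-1167453/16384
(1,3): OLD=43996901/262144 → NEW=255, ERR=-22849819/262144
(2,0): OLD=412301/8192 → NEW=0, ERR=412301/8192
(2,1): OLD=36662783/262144 → NEW=255, ERR=-30183937/262144
(2,2): OLD=38034163/524288 → NEW=0, ERR=38034163/524288
(2,3): OLD=1912985079/8388608 → NEW=255, ERR=-226109961/8388608
(3,0): OLD=88662557/4194304 → NEW=0, ERR=88662557/4194304
(3,1): OLD=5235420995/67108864 → NEW=0, ERR=5235420995/67108864
(3,2): OLD=220708518013/1073741824 → NEW=255, ERR=-53095647107/1073741824
(3,3): OLD=3530063842539/17179869184 → NEW=255, ERR=-850802799381/17179869184
(4,0): OLD=55011522265/1073741824 → NEW=0, ERR=55011522265/1073741824
(4,1): OLD=1141116356011/8589934592 → NEW=255, ERR=-1049316964949/8589934592
(4,2): OLD=24379991023659/274877906944 → NEW=0, ERR=24379991023659/274877906944
(4,3): OLD=1082961739065245/4398046511104 → NEW=255, ERR=-38540121266275/4398046511104
(5,0): OLD=1526411158249/137438953472 → NEW=0, ERR=1526411158249/137438953472
(5,1): OLD=314535918038303/4398046511104 → NEW=0, ERR=314535918038303/4398046511104
(5,2): OLD=454599152943793/2199023255552 → NEW=255, ERR=-106151777221967/2199023255552
(5,3): OLD=14192378088025711/70368744177664 → NEW=255, ERR=-3751651677278609/70368744177664
(6,0): OLD=3369264608942333/70368744177664 → NEW=0, ERR=3369264608942333/70368744177664
(6,1): OLD=132788369873313019/1125899906842624 → NEW=0, ERR=132788369873313019/1125899906842624
(6,2): OLD=3386472519922059437/18014398509481984 → NEW=255, ERR=-1207199099995846483/18014398509481984
(6,3): OLD=47559197290576414651/288230376151711744 → NEW=255, ERR=-25939548628110080069/288230376151711744
Row 0: ..##
Row 1: ..##
Row 2: .#.#
Row 3: ..##
Row 4: .#.#
Row 5: ..##
Row 6: ..##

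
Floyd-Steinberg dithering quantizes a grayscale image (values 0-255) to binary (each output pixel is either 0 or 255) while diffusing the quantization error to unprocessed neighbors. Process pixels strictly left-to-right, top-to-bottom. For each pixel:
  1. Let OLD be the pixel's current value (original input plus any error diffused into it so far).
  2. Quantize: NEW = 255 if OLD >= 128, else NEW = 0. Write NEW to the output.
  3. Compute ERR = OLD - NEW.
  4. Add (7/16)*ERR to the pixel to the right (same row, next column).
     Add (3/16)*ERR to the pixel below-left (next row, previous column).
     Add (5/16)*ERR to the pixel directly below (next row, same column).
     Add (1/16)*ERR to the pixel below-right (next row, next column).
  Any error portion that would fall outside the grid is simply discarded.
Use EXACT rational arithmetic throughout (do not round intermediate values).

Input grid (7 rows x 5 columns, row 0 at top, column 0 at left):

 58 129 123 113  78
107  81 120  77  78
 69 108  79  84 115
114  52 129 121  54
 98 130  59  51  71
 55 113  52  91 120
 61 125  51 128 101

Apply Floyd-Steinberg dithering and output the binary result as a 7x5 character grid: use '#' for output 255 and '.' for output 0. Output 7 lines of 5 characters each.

Answer: .#.#.
..#..
.#..#
#.#..
.#..#
...#.
.#.#.

Derivation:
(0,0): OLD=58 → NEW=0, ERR=58
(0,1): OLD=1235/8 → NEW=255, ERR=-805/8
(0,2): OLD=10109/128 → NEW=0, ERR=10109/128
(0,3): OLD=302187/2048 → NEW=255, ERR=-220053/2048
(0,4): OLD=1015533/32768 → NEW=0, ERR=1015533/32768
(1,0): OLD=13601/128 → NEW=0, ERR=13601/128
(1,1): OLD=117223/1024 → NEW=0, ERR=117223/1024
(1,2): OLD=5515763/32768 → NEW=255, ERR=-2840077/32768
(1,3): OLD=2129975/131072 → NEW=0, ERR=2129975/131072
(1,4): OLD=184714949/2097152 → NEW=0, ERR=184714949/2097152
(2,0): OLD=2026205/16384 → NEW=0, ERR=2026205/16384
(2,1): OLD=98707279/524288 → NEW=255, ERR=-34986161/524288
(2,2): OLD=276168621/8388608 → NEW=0, ERR=276168621/8388608
(2,3): OLD=15378581175/134217728 → NEW=0, ERR=15378581175/134217728
(2,4): OLD=415900565825/2147483648 → NEW=255, ERR=-131707764415/2147483648
(3,0): OLD=1175535629/8388608 → NEW=255, ERR=-963559411/8388608
(3,1): OLD=-349282039/67108864 → NEW=0, ERR=-349282039/67108864
(3,2): OLD=331408218035/2147483648 → NEW=255, ERR=-216200112205/2147483648
(3,3): OLD=443748740603/4294967296 → NEW=0, ERR=443748740603/4294967296
(3,4): OLD=5992129881415/68719476736 → NEW=0, ERR=5992129881415/68719476736
(4,0): OLD=65636476195/1073741824 → NEW=0, ERR=65636476195/1073741824
(4,1): OLD=4434519982499/34359738368 → NEW=255, ERR=-4327213301341/34359738368
(4,2): OLD=-4679771695891/549755813888 → NEW=0, ERR=-4679771695891/549755813888
(4,3): OLD=788305424676771/8796093022208 → NEW=0, ERR=788305424676771/8796093022208
(4,4): OLD=20254260190826229/140737488355328 → NEW=255, ERR=-15633799339782411/140737488355328
(5,0): OLD=27756766051017/549755813888 → NEW=0, ERR=27756766051017/549755813888
(5,1): OLD=430822685241755/4398046511104 → NEW=0, ERR=430822685241755/4398046511104
(5,2): OLD=14232634921077363/140737488355328 → NEW=0, ERR=14232634921077363/140737488355328
(5,3): OLD=79876810473386365/562949953421312 → NEW=255, ERR=-63675427649048195/562949953421312
(5,4): OLD=372911477409246799/9007199254740992 → NEW=0, ERR=372911477409246799/9007199254740992
(6,0): OLD=6695232092603449/70368744177664 → NEW=0, ERR=6695232092603449/70368744177664
(6,1): OLD=493943492518077527/2251799813685248 → NEW=255, ERR=-80265459971660713/2251799813685248
(6,2): OLD=1870697304906926637/36028797018963968 → NEW=0, ERR=1870697304906926637/36028797018963968
(6,3): OLD=74624212850198037039/576460752303423488 → NEW=255, ERR=-72373278987174952401/576460752303423488
(6,4): OLD=479075657670441313801/9223372036854775808 → NEW=0, ERR=479075657670441313801/9223372036854775808
Row 0: .#.#.
Row 1: ..#..
Row 2: .#..#
Row 3: #.#..
Row 4: .#..#
Row 5: ...#.
Row 6: .#.#.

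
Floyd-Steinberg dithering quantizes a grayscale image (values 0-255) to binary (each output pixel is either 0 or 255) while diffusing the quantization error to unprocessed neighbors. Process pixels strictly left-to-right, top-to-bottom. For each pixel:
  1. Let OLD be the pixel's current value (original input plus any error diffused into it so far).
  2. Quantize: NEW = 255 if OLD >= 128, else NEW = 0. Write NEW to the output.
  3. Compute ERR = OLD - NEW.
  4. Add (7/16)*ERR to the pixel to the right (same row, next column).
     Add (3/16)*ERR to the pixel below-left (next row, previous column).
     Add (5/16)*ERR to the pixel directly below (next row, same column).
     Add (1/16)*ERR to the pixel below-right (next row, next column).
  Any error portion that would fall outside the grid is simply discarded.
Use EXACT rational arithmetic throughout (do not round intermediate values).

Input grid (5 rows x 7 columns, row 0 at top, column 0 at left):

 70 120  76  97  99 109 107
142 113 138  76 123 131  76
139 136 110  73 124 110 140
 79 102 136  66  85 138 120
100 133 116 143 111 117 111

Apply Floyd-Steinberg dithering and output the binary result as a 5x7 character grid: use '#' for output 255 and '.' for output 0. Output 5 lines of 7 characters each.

(0,0): OLD=70 → NEW=0, ERR=70
(0,1): OLD=1205/8 → NEW=255, ERR=-835/8
(0,2): OLD=3883/128 → NEW=0, ERR=3883/128
(0,3): OLD=225837/2048 → NEW=0, ERR=225837/2048
(0,4): OLD=4824891/32768 → NEW=255, ERR=-3530949/32768
(0,5): OLD=32430749/524288 → NEW=0, ERR=32430749/524288
(0,6): OLD=1124596299/8388608 → NEW=255, ERR=-1014498741/8388608
(1,0): OLD=18471/128 → NEW=255, ERR=-14169/128
(1,1): OLD=43025/1024 → NEW=0, ERR=43025/1024
(1,2): OLD=5898725/32768 → NEW=255, ERR=-2457115/32768
(1,3): OLD=7778561/131072 → NEW=0, ERR=7778561/131072
(1,4): OLD=1122229091/8388608 → NEW=255, ERR=-1016865949/8388608
(1,5): OLD=4555750739/67108864 → NEW=0, ERR=4555750739/67108864
(1,6): OLD=77065820029/1073741824 → NEW=0, ERR=77065820029/1073741824
(2,0): OLD=1839691/16384 → NEW=0, ERR=1839691/16384
(2,1): OLD=92944233/524288 → NEW=255, ERR=-40749207/524288
(2,2): OLD=556304763/8388608 → NEW=0, ERR=556304763/8388608
(2,3): OLD=6250773859/67108864 → NEW=0, ERR=6250773859/67108864
(2,4): OLD=76937320339/536870912 → NEW=255, ERR=-59964762221/536870912
(2,5): OLD=1515777616881/17179869184 → NEW=0, ERR=1515777616881/17179869184
(2,6): OLD=56424888081831/274877906944 → NEW=255, ERR=-13668978188889/274877906944
(3,0): OLD=834802971/8388608 → NEW=0, ERR=834802971/8388608
(3,1): OLD=9442364287/67108864 → NEW=255, ERR=-7670396033/67108864
(3,2): OLD=64062364717/536870912 → NEW=0, ERR=64062364717/536870912
(3,3): OLD=280278102155/2147483648 → NEW=255, ERR=-267330228085/2147483648
(3,4): OLD=4947298320667/274877906944 → NEW=0, ERR=4947298320667/274877906944
(3,5): OLD=345557411651841/2199023255552 → NEW=255, ERR=-215193518513919/2199023255552
(3,6): OLD=2363030428467615/35184372088832 → NEW=0, ERR=2363030428467615/35184372088832
(4,0): OLD=117755113141/1073741824 → NEW=0, ERR=117755113141/1073741824
(4,1): OLD=2986805679409/17179869184 → NEW=255, ERR=-1394060962511/17179869184
(4,2): OLD=23997841964159/274877906944 → NEW=0, ERR=23997841964159/274877906944
(4,3): OLD=336728012279845/2199023255552 → NEW=255, ERR=-224022917885915/2199023255552
(4,4): OLD=807935050192415/17592186044416 → NEW=0, ERR=807935050192415/17592186044416
(4,5): OLD=67683099242322015/562949953421312 → NEW=0, ERR=67683099242322015/562949953421312
(4,6): OLD=1607533705510350153/9007199254740992 → NEW=255, ERR=-689302104448602807/9007199254740992
Row 0: .#..#.#
Row 1: #.#.#..
Row 2: .#..#.#
Row 3: .#.#.#.
Row 4: .#.#..#

Answer: .#..#.#
#.#.#..
.#..#.#
.#.#.#.
.#.#..#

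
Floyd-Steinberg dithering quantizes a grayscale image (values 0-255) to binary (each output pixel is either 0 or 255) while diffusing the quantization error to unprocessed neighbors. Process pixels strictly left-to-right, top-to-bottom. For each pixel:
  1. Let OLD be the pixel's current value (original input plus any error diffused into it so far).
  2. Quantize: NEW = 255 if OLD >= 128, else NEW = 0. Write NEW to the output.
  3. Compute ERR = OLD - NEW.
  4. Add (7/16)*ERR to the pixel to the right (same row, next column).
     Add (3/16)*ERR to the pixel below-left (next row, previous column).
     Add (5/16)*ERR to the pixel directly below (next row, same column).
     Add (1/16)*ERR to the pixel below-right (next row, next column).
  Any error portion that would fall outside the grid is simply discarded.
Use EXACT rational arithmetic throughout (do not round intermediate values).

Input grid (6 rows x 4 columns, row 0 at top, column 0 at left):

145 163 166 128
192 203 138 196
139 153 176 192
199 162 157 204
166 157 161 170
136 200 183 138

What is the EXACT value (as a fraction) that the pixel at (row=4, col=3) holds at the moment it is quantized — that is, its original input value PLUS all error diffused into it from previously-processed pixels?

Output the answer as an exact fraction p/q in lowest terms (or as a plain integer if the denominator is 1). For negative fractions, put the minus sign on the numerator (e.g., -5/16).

(0,0): OLD=145 → NEW=255, ERR=-110
(0,1): OLD=919/8 → NEW=0, ERR=919/8
(0,2): OLD=27681/128 → NEW=255, ERR=-4959/128
(0,3): OLD=227431/2048 → NEW=0, ERR=227431/2048
(1,0): OLD=22933/128 → NEW=255, ERR=-9707/128
(1,1): OLD=196179/1024 → NEW=255, ERR=-64941/1024
(1,2): OLD=4133647/32768 → NEW=0, ERR=4133647/32768
(1,3): OLD=148620953/524288 → NEW=255, ERR=14927513/524288
(2,0): OLD=1694273/16384 → NEW=0, ERR=1694273/16384
(2,1): OLD=103461275/524288 → NEW=255, ERR=-30232165/524288
(2,2): OLD=200874295/1048576 → NEW=255, ERR=-66512585/1048576
(2,3): OLD=3037189211/16777216 → NEW=255, ERR=-1241000869/16777216
(3,0): OLD=1849720177/8388608 → NEW=255, ERR=-289374863/8388608
(3,1): OLD=16570240431/134217728 → NEW=0, ERR=16570240431/134217728
(3,2): OLD=373055106257/2147483648 → NEW=255, ERR=-174553223983/2147483648
(3,3): OLD=4857055728951/34359738368 → NEW=255, ERR=-3904677554889/34359738368
(4,0): OLD=383043017821/2147483648 → NEW=255, ERR=-164565312419/2147483648
(4,1): OLD=2485200667223/17179869184 → NEW=255, ERR=-1895665974697/17179869184
(4,2): OLD=40535053357239/549755813888 → NEW=0, ERR=40535053357239/549755813888
(4,3): OLD=1422021357545265/8796093022208 → NEW=255, ERR=-820982363117775/8796093022208
Target (4,3): original=170, with diffused error = 1422021357545265/8796093022208

Answer: 1422021357545265/8796093022208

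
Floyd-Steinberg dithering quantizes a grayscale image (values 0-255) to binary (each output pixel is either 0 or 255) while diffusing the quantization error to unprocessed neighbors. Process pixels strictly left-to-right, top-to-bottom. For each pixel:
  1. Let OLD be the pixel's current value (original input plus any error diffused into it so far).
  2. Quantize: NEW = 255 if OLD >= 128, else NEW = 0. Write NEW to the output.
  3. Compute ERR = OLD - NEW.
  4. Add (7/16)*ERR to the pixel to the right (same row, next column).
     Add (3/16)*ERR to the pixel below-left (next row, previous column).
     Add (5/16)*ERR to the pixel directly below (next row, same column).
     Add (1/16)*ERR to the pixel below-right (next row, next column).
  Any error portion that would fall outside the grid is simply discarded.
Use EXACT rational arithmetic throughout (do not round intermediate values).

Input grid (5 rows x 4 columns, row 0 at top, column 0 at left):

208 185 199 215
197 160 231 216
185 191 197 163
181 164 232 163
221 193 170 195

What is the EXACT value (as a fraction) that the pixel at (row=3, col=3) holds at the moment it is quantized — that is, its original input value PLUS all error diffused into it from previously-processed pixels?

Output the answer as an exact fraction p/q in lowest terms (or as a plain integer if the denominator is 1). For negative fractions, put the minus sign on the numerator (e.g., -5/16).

(0,0): OLD=208 → NEW=255, ERR=-47
(0,1): OLD=2631/16 → NEW=255, ERR=-1449/16
(0,2): OLD=40801/256 → NEW=255, ERR=-24479/256
(0,3): OLD=709287/4096 → NEW=255, ERR=-335193/4096
(1,0): OLD=42325/256 → NEW=255, ERR=-22955/256
(1,1): OLD=146643/2048 → NEW=0, ERR=146643/2048
(1,2): OLD=13856975/65536 → NEW=255, ERR=-2854705/65536
(1,3): OLD=173427417/1048576 → NEW=255, ERR=-93959463/1048576
(2,0): OLD=5583809/32768 → NEW=255, ERR=-2772031/32768
(2,1): OLD=170491867/1048576 → NEW=255, ERR=-96895013/1048576
(2,2): OLD=273959111/2097152 → NEW=255, ERR=-260814649/2097152
(2,3): OLD=2612724683/33554432 → NEW=0, ERR=2612724683/33554432
(3,0): OLD=2302466097/16777216 → NEW=255, ERR=-1975723983/16777216
(3,1): OLD=14762914415/268435456 → NEW=0, ERR=14762914415/268435456
(3,2): OLD=970751707281/4294967296 → NEW=255, ERR=-124464953199/4294967296
(3,3): OLD=11468015431543/68719476736 → NEW=255, ERR=-6055451136137/68719476736
Target (3,3): original=163, with diffused error = 11468015431543/68719476736

Answer: 11468015431543/68719476736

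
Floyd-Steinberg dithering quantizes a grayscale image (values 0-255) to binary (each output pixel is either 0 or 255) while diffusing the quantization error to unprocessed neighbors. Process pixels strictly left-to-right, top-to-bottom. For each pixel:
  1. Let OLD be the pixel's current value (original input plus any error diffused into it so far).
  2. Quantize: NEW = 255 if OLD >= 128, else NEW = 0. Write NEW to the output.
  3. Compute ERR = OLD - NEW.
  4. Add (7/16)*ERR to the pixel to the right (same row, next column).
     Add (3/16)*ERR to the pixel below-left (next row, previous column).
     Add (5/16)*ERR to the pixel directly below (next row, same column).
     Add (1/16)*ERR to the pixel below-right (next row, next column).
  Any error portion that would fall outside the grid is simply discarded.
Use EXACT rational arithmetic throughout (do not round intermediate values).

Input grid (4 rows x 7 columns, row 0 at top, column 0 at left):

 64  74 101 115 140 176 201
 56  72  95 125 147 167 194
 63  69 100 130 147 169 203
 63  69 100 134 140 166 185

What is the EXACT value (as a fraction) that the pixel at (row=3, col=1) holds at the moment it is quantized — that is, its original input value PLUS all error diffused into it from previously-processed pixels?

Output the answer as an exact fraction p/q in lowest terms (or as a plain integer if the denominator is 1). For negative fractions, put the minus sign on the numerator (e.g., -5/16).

(0,0): OLD=64 → NEW=0, ERR=64
(0,1): OLD=102 → NEW=0, ERR=102
(0,2): OLD=1165/8 → NEW=255, ERR=-875/8
(0,3): OLD=8595/128 → NEW=0, ERR=8595/128
(0,4): OLD=346885/2048 → NEW=255, ERR=-175355/2048
(0,5): OLD=4539683/32768 → NEW=255, ERR=-3816157/32768
(0,6): OLD=78668789/524288 → NEW=255, ERR=-55024651/524288
(1,0): OLD=761/8 → NEW=0, ERR=761/8
(1,1): OLD=8255/64 → NEW=255, ERR=-8065/64
(1,2): OLD=50491/2048 → NEW=0, ERR=50491/2048
(1,3): OLD=1096743/8192 → NEW=255, ERR=-992217/8192
(1,4): OLD=26011709/524288 → NEW=0, ERR=26011709/524288
(1,5): OLD=533861053/4194304 → NEW=0, ERR=533861053/4194304
(1,6): OLD=14066692851/67108864 → NEW=255, ERR=-3046067469/67108864
(2,0): OLD=70757/1024 → NEW=0, ERR=70757/1024
(2,1): OLD=2307479/32768 → NEW=0, ERR=2307479/32768
(2,2): OLD=56584549/524288 → NEW=0, ERR=56584549/524288
(2,3): OLD=630031133/4194304 → NEW=255, ERR=-439516387/4194304
(2,4): OLD=4461212357/33554432 → NEW=255, ERR=-4095167803/33554432
(2,5): OLD=161030199599/1073741824 → NEW=255, ERR=-112773965521/1073741824
(2,6): OLD=2591078717753/17179869184 → NEW=255, ERR=-1789787924167/17179869184
(3,0): OLD=51273701/524288 → NEW=0, ERR=51273701/524288
(3,1): OLD=664154705/4194304 → NEW=255, ERR=-405392815/4194304
Target (3,1): original=69, with diffused error = 664154705/4194304

Answer: 664154705/4194304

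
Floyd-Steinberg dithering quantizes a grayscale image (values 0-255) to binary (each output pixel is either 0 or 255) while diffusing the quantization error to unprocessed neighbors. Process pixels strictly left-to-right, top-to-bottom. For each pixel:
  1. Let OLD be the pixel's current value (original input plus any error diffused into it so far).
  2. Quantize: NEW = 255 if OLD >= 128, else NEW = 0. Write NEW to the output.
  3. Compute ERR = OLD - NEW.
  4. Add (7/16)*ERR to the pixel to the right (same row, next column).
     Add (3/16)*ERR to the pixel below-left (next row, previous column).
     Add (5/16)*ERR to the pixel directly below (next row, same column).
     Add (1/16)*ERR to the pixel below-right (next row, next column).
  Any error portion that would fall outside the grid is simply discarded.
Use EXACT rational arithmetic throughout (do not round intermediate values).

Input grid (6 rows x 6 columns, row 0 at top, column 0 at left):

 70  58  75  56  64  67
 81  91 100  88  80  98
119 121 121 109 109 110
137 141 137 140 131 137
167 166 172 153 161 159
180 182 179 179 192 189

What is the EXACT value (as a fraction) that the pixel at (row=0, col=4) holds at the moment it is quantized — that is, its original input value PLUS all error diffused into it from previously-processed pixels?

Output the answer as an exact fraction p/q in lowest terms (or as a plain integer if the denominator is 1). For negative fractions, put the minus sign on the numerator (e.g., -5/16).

(0,0): OLD=70 → NEW=0, ERR=70
(0,1): OLD=709/8 → NEW=0, ERR=709/8
(0,2): OLD=14563/128 → NEW=0, ERR=14563/128
(0,3): OLD=216629/2048 → NEW=0, ERR=216629/2048
(0,4): OLD=3613555/32768 → NEW=0, ERR=3613555/32768
Target (0,4): original=64, with diffused error = 3613555/32768

Answer: 3613555/32768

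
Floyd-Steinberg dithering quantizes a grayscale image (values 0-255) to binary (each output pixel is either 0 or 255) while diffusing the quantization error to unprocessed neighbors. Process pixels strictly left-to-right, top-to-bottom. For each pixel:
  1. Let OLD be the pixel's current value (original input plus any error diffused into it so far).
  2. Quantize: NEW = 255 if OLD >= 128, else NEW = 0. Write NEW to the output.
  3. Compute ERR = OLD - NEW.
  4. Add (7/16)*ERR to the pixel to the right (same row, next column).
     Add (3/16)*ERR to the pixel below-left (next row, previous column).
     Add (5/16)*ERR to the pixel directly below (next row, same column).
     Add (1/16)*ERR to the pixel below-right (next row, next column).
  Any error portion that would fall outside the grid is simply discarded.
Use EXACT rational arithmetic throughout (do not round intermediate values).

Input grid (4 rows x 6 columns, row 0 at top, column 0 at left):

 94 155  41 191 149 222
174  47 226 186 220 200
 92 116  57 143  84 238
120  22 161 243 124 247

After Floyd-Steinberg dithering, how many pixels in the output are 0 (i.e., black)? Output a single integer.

Answer: 10

Derivation:
(0,0): OLD=94 → NEW=0, ERR=94
(0,1): OLD=1569/8 → NEW=255, ERR=-471/8
(0,2): OLD=1951/128 → NEW=0, ERR=1951/128
(0,3): OLD=404825/2048 → NEW=255, ERR=-117415/2048
(0,4): OLD=4060527/32768 → NEW=0, ERR=4060527/32768
(0,5): OLD=144815625/524288 → NEW=255, ERR=11122185/524288
(1,0): OLD=24619/128 → NEW=255, ERR=-8021/128
(1,1): OLD=10157/1024 → NEW=0, ERR=10157/1024
(1,2): OLD=7231025/32768 → NEW=255, ERR=-1124815/32768
(1,3): OLD=23232925/131072 → NEW=255, ERR=-10190435/131072
(1,4): OLD=1888312055/8388608 → NEW=255, ERR=-250782985/8388608
(1,5): OLD=27017334417/134217728 → NEW=255, ERR=-7208186223/134217728
(2,0): OLD=1216959/16384 → NEW=0, ERR=1216959/16384
(2,1): OLD=74052133/524288 → NEW=255, ERR=-59641307/524288
(2,2): OLD=-146408529/8388608 → NEW=0, ERR=-146408529/8388608
(2,3): OLD=6933517303/67108864 → NEW=0, ERR=6933517303/67108864
(2,4): OLD=225335665765/2147483648 → NEW=0, ERR=225335665765/2147483648
(2,5): OLD=9114112049939/34359738368 → NEW=255, ERR=352378766099/34359738368
(3,0): OLD=1022422479/8388608 → NEW=0, ERR=1022422479/8388608
(3,1): OLD=2761150115/67108864 → NEW=0, ERR=2761150115/67108864
(3,2): OLD=99755303961/536870912 → NEW=255, ERR=-37146778599/536870912
(3,3): OLD=9057195805003/34359738368 → NEW=255, ERR=295462521163/34359738368
(3,4): OLD=46435954494443/274877906944 → NEW=255, ERR=-23657911776277/274877906944
(3,5): OLD=963650221670629/4398046511104 → NEW=255, ERR=-157851638660891/4398046511104
Output grid:
  Row 0: .#.#.#  (3 black, running=3)
  Row 1: #.####  (1 black, running=4)
  Row 2: .#...#  (4 black, running=8)
  Row 3: ..####  (2 black, running=10)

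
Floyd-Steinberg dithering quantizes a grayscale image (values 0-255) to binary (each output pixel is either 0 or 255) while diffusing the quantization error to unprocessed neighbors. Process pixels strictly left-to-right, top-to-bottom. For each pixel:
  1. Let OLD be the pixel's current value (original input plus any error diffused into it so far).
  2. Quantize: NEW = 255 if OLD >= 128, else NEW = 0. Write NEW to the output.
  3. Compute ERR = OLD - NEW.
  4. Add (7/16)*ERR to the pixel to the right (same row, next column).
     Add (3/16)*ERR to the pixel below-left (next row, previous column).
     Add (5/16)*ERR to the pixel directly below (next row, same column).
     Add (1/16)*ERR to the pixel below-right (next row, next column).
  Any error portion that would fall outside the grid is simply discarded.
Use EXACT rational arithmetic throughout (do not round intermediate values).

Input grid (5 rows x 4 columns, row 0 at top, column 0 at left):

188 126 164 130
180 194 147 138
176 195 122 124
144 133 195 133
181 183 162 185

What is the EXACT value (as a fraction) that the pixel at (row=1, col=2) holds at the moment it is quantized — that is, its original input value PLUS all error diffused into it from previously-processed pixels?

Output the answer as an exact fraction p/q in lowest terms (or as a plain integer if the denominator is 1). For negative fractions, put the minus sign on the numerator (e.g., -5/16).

Answer: 8127523/65536

Derivation:
(0,0): OLD=188 → NEW=255, ERR=-67
(0,1): OLD=1547/16 → NEW=0, ERR=1547/16
(0,2): OLD=52813/256 → NEW=255, ERR=-12467/256
(0,3): OLD=445211/4096 → NEW=0, ERR=445211/4096
(1,0): OLD=45361/256 → NEW=255, ERR=-19919/256
(1,1): OLD=362199/2048 → NEW=255, ERR=-160041/2048
(1,2): OLD=8127523/65536 → NEW=0, ERR=8127523/65536
Target (1,2): original=147, with diffused error = 8127523/65536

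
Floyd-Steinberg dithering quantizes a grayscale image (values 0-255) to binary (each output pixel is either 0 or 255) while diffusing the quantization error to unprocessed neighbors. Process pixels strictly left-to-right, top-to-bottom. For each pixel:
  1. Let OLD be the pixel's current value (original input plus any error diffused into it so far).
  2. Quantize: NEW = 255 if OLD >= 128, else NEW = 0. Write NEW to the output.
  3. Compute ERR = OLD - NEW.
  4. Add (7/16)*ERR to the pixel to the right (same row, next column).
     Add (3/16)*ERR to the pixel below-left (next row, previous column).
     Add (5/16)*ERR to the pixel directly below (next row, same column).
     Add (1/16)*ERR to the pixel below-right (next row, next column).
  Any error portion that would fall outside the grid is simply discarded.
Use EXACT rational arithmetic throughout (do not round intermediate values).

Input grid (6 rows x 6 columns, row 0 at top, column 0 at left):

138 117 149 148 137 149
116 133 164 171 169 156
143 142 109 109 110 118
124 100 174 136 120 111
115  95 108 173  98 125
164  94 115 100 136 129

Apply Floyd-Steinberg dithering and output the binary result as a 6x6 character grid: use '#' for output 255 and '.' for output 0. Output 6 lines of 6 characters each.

Answer: #.#.#.
.###.#
#...#.
.###.#
#..#..
.#..##

Derivation:
(0,0): OLD=138 → NEW=255, ERR=-117
(0,1): OLD=1053/16 → NEW=0, ERR=1053/16
(0,2): OLD=45515/256 → NEW=255, ERR=-19765/256
(0,3): OLD=467853/4096 → NEW=0, ERR=467853/4096
(0,4): OLD=12253403/65536 → NEW=255, ERR=-4458277/65536
(0,5): OLD=125029885/1048576 → NEW=0, ERR=125029885/1048576
(1,0): OLD=23495/256 → NEW=0, ERR=23495/256
(1,1): OLD=352113/2048 → NEW=255, ERR=-170127/2048
(1,2): OLD=8458053/65536 → NEW=255, ERR=-8253627/65536
(1,3): OLD=35131169/262144 → NEW=255, ERR=-31715551/262144
(1,4): OLD=2085511939/16777216 → NEW=0, ERR=2085511939/16777216
(1,5): OLD=65335586597/268435456 → NEW=255, ERR=-3115454683/268435456
(2,0): OLD=5115243/32768 → NEW=255, ERR=-3240597/32768
(2,1): OLD=57562953/1048576 → NEW=0, ERR=57562953/1048576
(2,2): OLD=1103675419/16777216 → NEW=0, ERR=1103675419/16777216
(2,3): OLD=15489911811/134217728 → NEW=0, ERR=15489911811/134217728
(2,4): OLD=814323034761/4294967296 → NEW=255, ERR=-280893625719/4294967296
(2,5): OLD=6427297556559/68719476736 → NEW=0, ERR=6427297556559/68719476736
(3,0): OLD=1734568123/16777216 → NEW=0, ERR=1734568123/16777216
(3,1): OLD=22621199647/134217728 → NEW=255, ERR=-11604320993/134217728
(3,2): OLD=195208358989/1073741824 → NEW=255, ERR=-78595806131/1073741824
(3,3): OLD=9063412184295/68719476736 → NEW=255, ERR=-8460054383385/68719476736
(3,4): OLD=38731126054407/549755813888 → NEW=0, ERR=38731126054407/549755813888
(3,5): OLD=1468621726016265/8796093022208 → NEW=255, ERR=-774381994646775/8796093022208
(4,0): OLD=281530381461/2147483648 → NEW=255, ERR=-266077948779/2147483648
(4,1): OLD=223733707025/34359738368 → NEW=0, ERR=223733707025/34359738368
(4,2): OLD=65407294237667/1099511627776 → NEW=0, ERR=65407294237667/1099511627776
(4,3): OLD=2976399545525135/17592186044416 → NEW=255, ERR=-1509607895800945/17592186044416
(4,4): OLD=16402206725715583/281474976710656 → NEW=0, ERR=16402206725715583/281474976710656
(4,5): OLD=573694617897693465/4503599627370496 → NEW=0, ERR=573694617897693465/4503599627370496
(5,0): OLD=69544918696387/549755813888 → NEW=0, ERR=69544918696387/549755813888
(5,1): OLD=2723081715986675/17592186044416 → NEW=255, ERR=-1762925725339405/17592186044416
(5,2): OLD=10423726876978465/140737488355328 → NEW=0, ERR=10423726876978465/140737488355328
(5,3): OLD=541474394852662011/4503599627370496 → NEW=0, ERR=541474394852662011/4503599627370496
(5,4): OLD=2029619290444014811/9007199254740992 → NEW=255, ERR=-267216519514938149/9007199254740992
(5,5): OLD=22982160419380673751/144115188075855872 → NEW=255, ERR=-13767212539962573609/144115188075855872
Row 0: #.#.#.
Row 1: .###.#
Row 2: #...#.
Row 3: .###.#
Row 4: #..#..
Row 5: .#..##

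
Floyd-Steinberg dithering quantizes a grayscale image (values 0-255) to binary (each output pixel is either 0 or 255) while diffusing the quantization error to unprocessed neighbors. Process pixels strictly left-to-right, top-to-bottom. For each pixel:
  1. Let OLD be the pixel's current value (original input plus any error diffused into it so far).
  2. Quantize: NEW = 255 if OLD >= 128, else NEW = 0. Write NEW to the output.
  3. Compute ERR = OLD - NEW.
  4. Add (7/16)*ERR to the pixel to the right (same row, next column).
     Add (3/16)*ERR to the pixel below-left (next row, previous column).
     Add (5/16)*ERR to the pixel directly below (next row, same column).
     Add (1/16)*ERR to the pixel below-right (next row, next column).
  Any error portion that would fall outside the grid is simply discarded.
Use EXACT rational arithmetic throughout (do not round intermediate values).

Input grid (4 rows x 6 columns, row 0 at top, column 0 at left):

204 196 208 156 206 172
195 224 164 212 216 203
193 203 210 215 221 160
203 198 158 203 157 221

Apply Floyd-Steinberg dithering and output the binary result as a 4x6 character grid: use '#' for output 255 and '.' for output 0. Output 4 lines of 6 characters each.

(0,0): OLD=204 → NEW=255, ERR=-51
(0,1): OLD=2779/16 → NEW=255, ERR=-1301/16
(0,2): OLD=44141/256 → NEW=255, ERR=-21139/256
(0,3): OLD=491003/4096 → NEW=0, ERR=491003/4096
(0,4): OLD=16937437/65536 → NEW=255, ERR=225757/65536
(0,5): OLD=181935371/1048576 → NEW=255, ERR=-85451509/1048576
(1,0): OLD=41937/256 → NEW=255, ERR=-23343/256
(1,1): OLD=286775/2048 → NEW=255, ERR=-235465/2048
(1,2): OLD=6900227/65536 → NEW=0, ERR=6900227/65536
(1,3): OLD=76286407/262144 → NEW=255, ERR=9439687/262144
(1,4): OLD=3775592693/16777216 → NEW=255, ERR=-502597387/16777216
(1,5): OLD=44195888931/268435456 → NEW=255, ERR=-24255152349/268435456
(2,0): OLD=4684109/32768 → NEW=255, ERR=-3671731/32768
(2,1): OLD=138507167/1048576 → NEW=255, ERR=-128879713/1048576
(2,2): OLD=3165793693/16777216 → NEW=255, ERR=-1112396387/16777216
(2,3): OLD=26603107061/134217728 → NEW=255, ERR=-7622413579/134217728
(2,4): OLD=739166973791/4294967296 → NEW=255, ERR=-356049686689/4294967296
(2,5): OLD=6433691351945/68719476736 → NEW=0, ERR=6433691351945/68719476736
(3,0): OLD=2431658749/16777216 → NEW=255, ERR=-1846531331/16777216
(3,1): OLD=12348504249/134217728 → NEW=0, ERR=12348504249/134217728
(3,2): OLD=170941123323/1073741824 → NEW=255, ERR=-102863041797/1073741824
(3,3): OLD=8497379899313/68719476736 → NEW=0, ERR=8497379899313/68719476736
(3,4): OLD=109509704112145/549755813888 → NEW=255, ERR=-30678028429295/549755813888
(3,5): OLD=1940963653084511/8796093022208 → NEW=255, ERR=-302040067578529/8796093022208
Row 0: ###.##
Row 1: ##.###
Row 2: #####.
Row 3: #.#.##

Answer: ###.##
##.###
#####.
#.#.##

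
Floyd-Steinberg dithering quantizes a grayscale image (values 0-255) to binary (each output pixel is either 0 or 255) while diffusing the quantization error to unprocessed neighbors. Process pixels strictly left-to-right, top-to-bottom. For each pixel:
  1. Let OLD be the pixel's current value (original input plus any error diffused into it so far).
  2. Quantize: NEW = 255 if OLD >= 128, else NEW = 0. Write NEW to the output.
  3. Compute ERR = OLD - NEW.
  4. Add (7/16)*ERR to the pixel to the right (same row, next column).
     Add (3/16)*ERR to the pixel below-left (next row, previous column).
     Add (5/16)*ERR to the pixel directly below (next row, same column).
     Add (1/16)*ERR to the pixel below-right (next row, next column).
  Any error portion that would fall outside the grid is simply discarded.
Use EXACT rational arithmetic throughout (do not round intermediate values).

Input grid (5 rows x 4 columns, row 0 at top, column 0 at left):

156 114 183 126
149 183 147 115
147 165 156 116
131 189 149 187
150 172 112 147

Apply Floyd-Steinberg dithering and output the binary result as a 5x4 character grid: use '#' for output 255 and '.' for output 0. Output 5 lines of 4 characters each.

(0,0): OLD=156 → NEW=255, ERR=-99
(0,1): OLD=1131/16 → NEW=0, ERR=1131/16
(0,2): OLD=54765/256 → NEW=255, ERR=-10515/256
(0,3): OLD=442491/4096 → NEW=0, ERR=442491/4096
(1,0): OLD=33617/256 → NEW=255, ERR=-31663/256
(1,1): OLD=280759/2048 → NEW=255, ERR=-241481/2048
(1,2): OLD=7028867/65536 → NEW=0, ERR=7028867/65536
(1,3): OLD=202495749/1048576 → NEW=255, ERR=-64891131/1048576
(2,0): OLD=2825933/32768 → NEW=0, ERR=2825933/32768
(2,1): OLD=186922015/1048576 → NEW=255, ERR=-80464865/1048576
(2,2): OLD=287248667/2097152 → NEW=255, ERR=-247525093/2097152
(2,3): OLD=1735650895/33554432 → NEW=0, ERR=1735650895/33554432
(3,0): OLD=2408569981/16777216 → NEW=255, ERR=-1869620099/16777216
(3,1): OLD=26716046755/268435456 → NEW=0, ERR=26716046755/268435456
(3,2): OLD=689603010909/4294967296 → NEW=255, ERR=-405613649571/4294967296
(3,3): OLD=10615131784971/68719476736 → NEW=255, ERR=-6908334782709/68719476736
(4,0): OLD=574823626745/4294967296 → NEW=255, ERR=-520393033735/4294967296
(4,1): OLD=4309409404395/34359738368 → NEW=0, ERR=4309409404395/34359738368
(4,2): OLD=137142245627915/1099511627776 → NEW=0, ERR=137142245627915/1099511627776
(4,3): OLD=2889543191017661/17592186044416 → NEW=255, ERR=-1596464250308419/17592186044416
Row 0: #.#.
Row 1: ##.#
Row 2: .##.
Row 3: #.##
Row 4: #..#

Answer: #.#.
##.#
.##.
#.##
#..#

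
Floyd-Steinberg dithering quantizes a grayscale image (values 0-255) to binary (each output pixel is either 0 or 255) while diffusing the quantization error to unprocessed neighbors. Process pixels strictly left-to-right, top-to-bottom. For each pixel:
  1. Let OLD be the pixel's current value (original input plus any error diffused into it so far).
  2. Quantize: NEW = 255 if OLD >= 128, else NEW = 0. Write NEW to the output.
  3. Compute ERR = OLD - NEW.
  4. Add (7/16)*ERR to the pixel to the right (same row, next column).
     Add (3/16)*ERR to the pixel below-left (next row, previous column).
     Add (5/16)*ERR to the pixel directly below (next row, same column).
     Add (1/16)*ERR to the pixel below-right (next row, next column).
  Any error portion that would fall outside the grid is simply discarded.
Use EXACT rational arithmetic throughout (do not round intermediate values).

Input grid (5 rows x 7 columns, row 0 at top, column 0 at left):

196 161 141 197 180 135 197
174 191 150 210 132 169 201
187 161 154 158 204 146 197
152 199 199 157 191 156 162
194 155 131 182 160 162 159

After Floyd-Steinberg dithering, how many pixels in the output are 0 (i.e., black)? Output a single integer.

Answer: 11

Derivation:
(0,0): OLD=196 → NEW=255, ERR=-59
(0,1): OLD=2163/16 → NEW=255, ERR=-1917/16
(0,2): OLD=22677/256 → NEW=0, ERR=22677/256
(0,3): OLD=965651/4096 → NEW=255, ERR=-78829/4096
(0,4): OLD=11244677/65536 → NEW=255, ERR=-5467003/65536
(0,5): OLD=103288739/1048576 → NEW=0, ERR=103288739/1048576
(0,6): OLD=4028132725/16777216 → NEW=255, ERR=-250057355/16777216
(1,0): OLD=34073/256 → NEW=255, ERR=-31207/256
(1,1): OLD=231727/2048 → NEW=0, ERR=231727/2048
(1,2): OLD=14161499/65536 → NEW=255, ERR=-2550181/65536
(1,3): OLD=46361919/262144 → NEW=255, ERR=-20484801/262144
(1,4): OLD=1493343837/16777216 → NEW=0, ERR=1493343837/16777216
(1,5): OLD=30966186605/134217728 → NEW=255, ERR=-3259334035/134217728
(1,6): OLD=412047539395/2147483648 → NEW=255, ERR=-135560790845/2147483648
(2,0): OLD=5574517/32768 → NEW=255, ERR=-2781323/32768
(2,1): OLD=151318999/1048576 → NEW=255, ERR=-116067881/1048576
(2,2): OLD=1440028229/16777216 → NEW=0, ERR=1440028229/16777216
(2,3): OLD=24882524253/134217728 → NEW=255, ERR=-9342996387/134217728
(2,4): OLD=206076611373/1073741824 → NEW=255, ERR=-67727553747/1073741824
(2,5): OLD=3592054965071/34359738368 → NEW=0, ERR=3592054965071/34359738368
(2,6): OLD=121767027310873/549755813888 → NEW=255, ERR=-18420705230567/549755813888
(3,0): OLD=1756921509/16777216 → NEW=0, ERR=1756921509/16777216
(3,1): OLD=29663861569/134217728 → NEW=255, ERR=-4561659071/134217728
(3,2): OLD=205066541843/1073741824 → NEW=255, ERR=-68737623277/1073741824
(3,3): OLD=432833847221/4294967296 → NEW=0, ERR=432833847221/4294967296
(3,4): OLD=126790005117605/549755813888 → NEW=255, ERR=-13397727423835/549755813888
(3,5): OLD=737916096746559/4398046511104 → NEW=255, ERR=-383585763584961/4398046511104
(3,6): OLD=8437591037993249/70368744177664 → NEW=0, ERR=8437591037993249/70368744177664
(4,0): OLD=473203710859/2147483648 → NEW=255, ERR=-74404619381/2147483648
(4,1): OLD=4252454599183/34359738368 → NEW=0, ERR=4252454599183/34359738368
(4,2): OLD=100007401700417/549755813888 → NEW=255, ERR=-40180330841023/549755813888
(4,3): OLD=760626715493403/4398046511104 → NEW=255, ERR=-360875144838117/4398046511104
(4,4): OLD=3744714263202721/35184372088832 → NEW=0, ERR=3744714263202721/35184372088832
(4,5): OLD=227732787510275169/1125899906842624 → NEW=255, ERR=-59371688734593951/1125899906842624
(4,6): OLD=3025496869427187703/18014398509481984 → NEW=255, ERR=-1568174750490718217/18014398509481984
Output grid:
  Row 0: ##.##.#  (2 black, running=2)
  Row 1: #.##.##  (2 black, running=4)
  Row 2: ##.##.#  (2 black, running=6)
  Row 3: .##.##.  (3 black, running=9)
  Row 4: #.##.##  (2 black, running=11)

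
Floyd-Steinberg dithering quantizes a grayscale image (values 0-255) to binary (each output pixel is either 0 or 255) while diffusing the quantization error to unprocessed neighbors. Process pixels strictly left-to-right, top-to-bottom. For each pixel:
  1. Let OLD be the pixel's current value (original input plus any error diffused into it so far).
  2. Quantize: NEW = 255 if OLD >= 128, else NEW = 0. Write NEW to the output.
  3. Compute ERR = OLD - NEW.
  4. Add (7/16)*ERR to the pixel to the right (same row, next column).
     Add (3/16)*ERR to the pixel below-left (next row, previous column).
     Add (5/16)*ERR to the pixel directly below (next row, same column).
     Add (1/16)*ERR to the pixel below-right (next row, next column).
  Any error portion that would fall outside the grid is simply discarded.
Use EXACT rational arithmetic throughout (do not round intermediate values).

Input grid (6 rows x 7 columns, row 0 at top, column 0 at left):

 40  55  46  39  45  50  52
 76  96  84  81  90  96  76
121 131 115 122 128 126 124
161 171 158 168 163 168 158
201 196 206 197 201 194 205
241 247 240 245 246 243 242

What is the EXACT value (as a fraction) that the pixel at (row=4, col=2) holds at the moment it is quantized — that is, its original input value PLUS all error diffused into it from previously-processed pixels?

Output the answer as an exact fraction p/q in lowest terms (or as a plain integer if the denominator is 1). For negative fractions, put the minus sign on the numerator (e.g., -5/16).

Answer: 10011023861915/68719476736

Derivation:
(0,0): OLD=40 → NEW=0, ERR=40
(0,1): OLD=145/2 → NEW=0, ERR=145/2
(0,2): OLD=2487/32 → NEW=0, ERR=2487/32
(0,3): OLD=37377/512 → NEW=0, ERR=37377/512
(0,4): OLD=630279/8192 → NEW=0, ERR=630279/8192
(0,5): OLD=10965553/131072 → NEW=0, ERR=10965553/131072
(0,6): OLD=185810775/2097152 → NEW=0, ERR=185810775/2097152
(1,0): OLD=3267/32 → NEW=0, ERR=3267/32
(1,1): OLD=46181/256 → NEW=255, ERR=-19099/256
(1,2): OLD=768953/8192 → NEW=0, ERR=768953/8192
(1,3): OLD=5379293/32768 → NEW=255, ERR=-2976547/32768
(1,4): OLD=198287855/2097152 → NEW=0, ERR=198287855/2097152
(1,5): OLD=3102634223/16777216 → NEW=255, ERR=-1175555857/16777216
(1,6): OLD=21008225441/268435456 → NEW=0, ERR=21008225441/268435456
(2,0): OLD=568999/4096 → NEW=255, ERR=-475481/4096
(2,1): OLD=10601069/131072 → NEW=0, ERR=10601069/131072
(2,2): OLD=331398951/2097152 → NEW=255, ERR=-203374809/2097152
(2,3): OLD=1254618767/16777216 → NEW=0, ERR=1254618767/16777216
(2,4): OLD=23011462151/134217728 → NEW=255, ERR=-11214058489/134217728
(2,5): OLD=378530113653/4294967296 → NEW=0, ERR=378530113653/4294967296
(2,6): OLD=12550641646723/68719476736 → NEW=255, ERR=-4972824920957/68719476736
(3,0): OLD=293367719/2097152 → NEW=255, ERR=-241406041/2097152
(3,1): OLD=2021240203/16777216 → NEW=0, ERR=2021240203/16777216
(3,2): OLD=26773642121/134217728 → NEW=255, ERR=-7451878519/134217728
(3,3): OLD=78035172667/536870912 → NEW=255, ERR=-58866909893/536870912
(3,4): OLD=7567251141031/68719476736 → NEW=0, ERR=7567251141031/68719476736
(3,5): OLD=123655523918293/549755813888 → NEW=255, ERR=-16532208623147/549755813888
(3,6): OLD=1123596094856139/8796093022208 → NEW=0, ERR=1123596094856139/8796093022208
(4,0): OLD=50363005625/268435456 → NEW=255, ERR=-18088035655/268435456
(4,1): OLD=801285312309/4294967296 → NEW=255, ERR=-293931348171/4294967296
(4,2): OLD=10011023861915/68719476736 → NEW=255, ERR=-7512442705765/68719476736
Target (4,2): original=206, with diffused error = 10011023861915/68719476736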